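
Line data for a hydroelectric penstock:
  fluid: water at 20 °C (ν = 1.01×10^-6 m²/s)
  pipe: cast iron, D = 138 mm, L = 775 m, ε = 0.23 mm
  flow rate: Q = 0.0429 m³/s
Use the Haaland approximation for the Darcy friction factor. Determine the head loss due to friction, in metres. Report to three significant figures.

V = 4Q/(πD²) = 4·0.0429/(π·0.138²) = 2.868 m/s
Re = VD/ν = 2.868·0.138/1.01×10^-6 = 3.92×10^5 → turbulent
ε/D = 0.23/138 = 0.00167
Haaland: f = 0.02283
h_f = f(L/D)V²/(2g) = 0.02283·(775/0.138)·2.868²/(2·9.81) = 53.77 m

h_f ≈ 53.8 m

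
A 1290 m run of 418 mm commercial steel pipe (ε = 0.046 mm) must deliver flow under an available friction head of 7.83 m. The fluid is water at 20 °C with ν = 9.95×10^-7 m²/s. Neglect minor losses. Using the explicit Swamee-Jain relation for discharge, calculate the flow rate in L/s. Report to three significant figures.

Q ≈ 260 L/s

Swamee-Jain (Type II): Q = -0.965·√(gD⁵h_f/L)·ln[ε/(3.7D) + √(3.17ν²L/(gD³h_f))]
√(gD⁵h_f/L) = √(9.81·0.418⁵·7.83/1290) = 0.02757
ε/(3.7D) = 2.97×10^-5; √(3.17ν²L/(gD³h_f)) = 2.69×10^-5
Q = -0.965·0.02757·ln(5.661×10^-5) = 0.2601 m³/s
Check: V = 1.90 m/s, Re = 7.96×10^5, f = 0.01392, h_f = 7.87 m ≈ 7.83 m ✓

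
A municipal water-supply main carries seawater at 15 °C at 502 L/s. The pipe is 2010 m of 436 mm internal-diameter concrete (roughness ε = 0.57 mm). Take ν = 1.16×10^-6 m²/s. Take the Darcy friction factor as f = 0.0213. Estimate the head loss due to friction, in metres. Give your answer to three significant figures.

V = 4Q/(πD²) = 4·0.502/(π·0.436²) = 3.362 m/s
h_f = f(L/D)V²/(2g) = 0.02130·(2010/0.436)·3.362²/(2·9.81) = 56.58 m

h_f ≈ 56.6 m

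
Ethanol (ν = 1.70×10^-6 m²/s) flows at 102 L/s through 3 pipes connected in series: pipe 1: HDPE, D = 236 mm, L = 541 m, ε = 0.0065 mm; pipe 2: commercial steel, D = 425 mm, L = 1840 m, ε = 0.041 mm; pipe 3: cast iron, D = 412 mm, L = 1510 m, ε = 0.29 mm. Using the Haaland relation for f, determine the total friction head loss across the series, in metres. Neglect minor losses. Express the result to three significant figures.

Pipe 1: V = 2.332 m/s, Re = 3.24×10^5, ε/D = 2.75×10^-5, f = 0.01439, h_1 = f(L/D)V²/2g = 9.139 m
Pipe 2: V = 0.7190 m/s, Re = 1.80×10^5, ε/D = 9.65×10^-5, f = 0.01645, h_2 = f(L/D)V²/2g = 1.876 m
Pipe 3: V = 0.7651 m/s, Re = 1.85×10^5, ε/D = 7.04×10^-4, f = 0.01975, h_3 = f(L/D)V²/2g = 2.159 m
Series → Q common, losses add: H = Σh = 13.17 m

H ≈ 13.2 m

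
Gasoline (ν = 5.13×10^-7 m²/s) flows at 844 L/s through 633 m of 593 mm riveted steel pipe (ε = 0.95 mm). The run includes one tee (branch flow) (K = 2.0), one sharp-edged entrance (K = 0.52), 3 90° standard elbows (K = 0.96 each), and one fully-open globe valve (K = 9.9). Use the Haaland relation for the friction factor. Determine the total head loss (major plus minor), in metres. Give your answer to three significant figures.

V = 4Q/(πD²) = 3.056 m/s; V²/2g = 0.4760 m
Re = 3.53×10^6, ε/D = 0.00160 → f = 0.02220 (Haaland)
Major: h_f = f(L/D)·V²/2g = 0.02220·1067·0.4760 = 11.28 m
Minor: ΣK = 15.3; h_m = ΣK·V²/2g = 7.282 m
Total H_L = 11.28 + 7.282 = 18.56 m

H_L ≈ 18.6 m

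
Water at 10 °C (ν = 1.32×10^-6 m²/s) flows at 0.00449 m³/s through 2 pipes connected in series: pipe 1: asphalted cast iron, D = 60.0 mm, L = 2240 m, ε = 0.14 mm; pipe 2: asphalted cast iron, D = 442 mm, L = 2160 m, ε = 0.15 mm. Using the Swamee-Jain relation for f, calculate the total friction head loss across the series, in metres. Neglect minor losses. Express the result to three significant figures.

Pipe 1: V = 1.588 m/s, Re = 7.22×10^4, ε/D = 0.00233, f = 0.02673, h_1 = f(L/D)V²/2g = 128.2 m
Pipe 2: V = 0.02926 m/s, Re = 9800, ε/D = 3.39×10^-4, f = 0.03173, h_2 = f(L/D)V²/2g = 0.006768 m
Series → Q common, losses add: H = Σh = 128.3 m

H ≈ 128 m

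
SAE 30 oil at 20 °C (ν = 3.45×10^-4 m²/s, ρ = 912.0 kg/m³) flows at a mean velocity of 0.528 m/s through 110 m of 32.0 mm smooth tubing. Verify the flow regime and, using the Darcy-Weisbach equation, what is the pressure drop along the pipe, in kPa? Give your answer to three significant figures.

Re = VD/ν = 0.528·0.03200/3.45×10^-4 = 49.0 → laminar (Re < 2300)
f = 64/Re = 1.307
h_f = f(L/D)V²/(2g) = 1.307·(110/0.03200)·0.528²/(2·9.81) = 63.83 m
Δp = ρg·h_f = 912.0·9.81·63.83 = 571.1 kPa

Δp ≈ 571 kPa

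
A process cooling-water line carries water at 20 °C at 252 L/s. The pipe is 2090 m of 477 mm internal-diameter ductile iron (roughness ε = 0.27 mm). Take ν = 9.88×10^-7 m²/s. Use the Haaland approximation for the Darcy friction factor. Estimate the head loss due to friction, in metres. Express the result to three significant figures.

h_f ≈ 7.90 m

V = 4Q/(πD²) = 4·0.252/(π·0.477²) = 1.410 m/s
Re = VD/ν = 1.410·0.477/9.88×10^-7 = 6.81×10^5 → turbulent
ε/D = 0.27/477 = 5.66×10^-4
Haaland: f = 0.01779
h_f = f(L/D)V²/(2g) = 0.01779·(2090/0.477)·1.410²/(2·9.81) = 7.900 m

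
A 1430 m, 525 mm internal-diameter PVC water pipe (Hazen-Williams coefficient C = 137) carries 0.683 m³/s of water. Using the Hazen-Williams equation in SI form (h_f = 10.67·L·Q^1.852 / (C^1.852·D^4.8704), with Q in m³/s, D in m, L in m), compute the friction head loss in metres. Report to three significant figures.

h_f = 10.67·1430·0.683^1.852 / (137^1.852·0.525^4.8704) = 19.17 m

h_f ≈ 19.2 m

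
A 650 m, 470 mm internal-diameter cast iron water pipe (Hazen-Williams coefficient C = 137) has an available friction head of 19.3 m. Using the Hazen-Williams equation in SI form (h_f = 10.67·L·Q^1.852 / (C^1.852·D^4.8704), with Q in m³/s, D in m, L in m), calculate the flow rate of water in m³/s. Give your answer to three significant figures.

Rearranging: Q = [h_f·C^1.852·D^4.8704 / (10.67·L)]^(1/1.852)
Q = [19.3·137^1.852·0.470^4.8704 / (10.67·650)]^0.540 = 0.7844 m³/s

Q ≈ 0.784 m³/s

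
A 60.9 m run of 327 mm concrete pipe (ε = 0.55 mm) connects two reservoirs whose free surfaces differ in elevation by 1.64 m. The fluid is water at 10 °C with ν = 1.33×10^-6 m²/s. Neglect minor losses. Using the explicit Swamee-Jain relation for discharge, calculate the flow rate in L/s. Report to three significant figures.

Swamee-Jain (Type II): Q = -0.965·√(gD⁵h_f/L)·ln[ε/(3.7D) + √(3.17ν²L/(gD³h_f))]
√(gD⁵h_f/L) = √(9.81·0.327⁵·1.64/60.9) = 0.03143
ε/(3.7D) = 4.55×10^-4; √(3.17ν²L/(gD³h_f)) = 2.46×10^-5
Q = -0.965·0.03143·ln(4.792×10^-4) = 0.2318 m³/s
Check: V = 2.76 m/s, Re = 6.79×10^5, f = 0.02278, h_f = 1.65 m ≈ 1.64 m ✓

Q ≈ 232 L/s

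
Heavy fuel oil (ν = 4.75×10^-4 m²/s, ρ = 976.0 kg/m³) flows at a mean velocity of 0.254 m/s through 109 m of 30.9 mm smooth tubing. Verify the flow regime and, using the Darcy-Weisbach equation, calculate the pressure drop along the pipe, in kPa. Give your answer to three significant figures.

Δp ≈ 430 kPa

Re = VD/ν = 0.254·0.03090/4.75×10^-4 = 16.5 → laminar (Re < 2300)
f = 64/Re = 3.873
h_f = f(L/D)V²/(2g) = 3.873·(109/0.03090)·0.254²/(2·9.81) = 44.93 m
Δp = ρg·h_f = 976.0·9.81·44.93 = 430.2 kPa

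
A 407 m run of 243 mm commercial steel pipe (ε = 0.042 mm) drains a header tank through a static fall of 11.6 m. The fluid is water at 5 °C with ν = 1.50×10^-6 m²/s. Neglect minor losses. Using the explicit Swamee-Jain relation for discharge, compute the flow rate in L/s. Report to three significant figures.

Swamee-Jain (Type II): Q = -0.965·√(gD⁵h_f/L)·ln[ε/(3.7D) + √(3.17ν²L/(gD³h_f))]
√(gD⁵h_f/L) = √(9.81·0.243⁵·11.6/407) = 0.01539
ε/(3.7D) = 4.67×10^-5; √(3.17ν²L/(gD³h_f)) = 4.22×10^-5
Q = -0.965·0.01539·ln(8.888×10^-5) = 0.1386 m³/s
Check: V = 2.99 m/s, Re = 4.84×10^5, f = 0.01530, h_f = 11.7 m ≈ 11.6 m ✓

Q ≈ 139 L/s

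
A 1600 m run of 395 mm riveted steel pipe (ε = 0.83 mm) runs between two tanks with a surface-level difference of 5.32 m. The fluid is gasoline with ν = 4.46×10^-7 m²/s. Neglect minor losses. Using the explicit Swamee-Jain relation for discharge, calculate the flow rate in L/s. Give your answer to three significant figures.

Swamee-Jain (Type II): Q = -0.965·√(gD⁵h_f/L)·ln[ε/(3.7D) + √(3.17ν²L/(gD³h_f))]
√(gD⁵h_f/L) = √(9.81·0.395⁵·5.32/1600) = 0.01771
ε/(3.7D) = 5.68×10^-4; √(3.17ν²L/(gD³h_f)) = 1.77×10^-5
Q = -0.965·0.01771·ln(5.856×10^-4) = 0.1272 m³/s
Check: V = 1.04 m/s, Re = 9.19×10^5, f = 0.02400, h_f = 5.34 m ≈ 5.32 m ✓

Q ≈ 127 L/s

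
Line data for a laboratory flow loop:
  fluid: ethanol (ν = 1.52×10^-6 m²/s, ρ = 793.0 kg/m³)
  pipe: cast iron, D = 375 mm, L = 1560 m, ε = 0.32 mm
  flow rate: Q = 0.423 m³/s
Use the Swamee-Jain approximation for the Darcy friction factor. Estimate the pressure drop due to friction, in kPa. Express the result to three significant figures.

V = 4Q/(πD²) = 4·0.423/(π·0.375²) = 3.830 m/s
Re = VD/ν = 3.830·0.375/1.52×10^-6 = 9.45×10^5 → turbulent
ε/D = 0.32/375 = 8.53×10^-4
Swamee-Jain: f = 0.01935
h_f = f(L/D)V²/(2g) = 0.01935·(1560/0.375)·3.830²/(2·9.81) = 60.19 m
Δp = ρg·h_f = 793.0·9.81·60.19 = 468.3 kPa

Δp ≈ 468 kPa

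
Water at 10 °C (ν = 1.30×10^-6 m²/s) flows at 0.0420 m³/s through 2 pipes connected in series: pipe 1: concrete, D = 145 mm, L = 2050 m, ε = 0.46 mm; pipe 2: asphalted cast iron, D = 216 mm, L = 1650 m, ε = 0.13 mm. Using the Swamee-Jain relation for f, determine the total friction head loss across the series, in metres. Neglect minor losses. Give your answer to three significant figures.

Pipe 1: V = 2.543 m/s, Re = 2.84×10^5, ε/D = 0.00317, f = 0.02719, h_1 = f(L/D)V²/2g = 126.7 m
Pipe 2: V = 1.146 m/s, Re = 1.90×10^5, ε/D = 6.02×10^-4, f = 0.01953, h_2 = f(L/D)V²/2g = 9.989 m
Series → Q common, losses add: H = Σh = 136.7 m

H ≈ 137 m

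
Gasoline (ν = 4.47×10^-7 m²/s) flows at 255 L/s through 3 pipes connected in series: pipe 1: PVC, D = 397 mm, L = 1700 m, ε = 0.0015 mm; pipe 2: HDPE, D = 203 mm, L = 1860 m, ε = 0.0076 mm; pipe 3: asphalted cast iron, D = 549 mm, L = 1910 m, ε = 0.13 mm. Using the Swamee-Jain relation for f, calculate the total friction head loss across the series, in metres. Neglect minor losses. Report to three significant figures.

H ≈ 333 m

Pipe 1: V = 2.060 m/s, Re = 1.83×10^6, ε/D = 3.78×10^-6, f = 0.01065, h_1 = f(L/D)V²/2g = 9.864 m
Pipe 2: V = 7.879 m/s, Re = 3.58×10^6, ε/D = 3.74×10^-5, f = 0.01103, h_2 = f(L/D)V²/2g = 319.8 m
Pipe 3: V = 1.077 m/s, Re = 1.32×10^6, ε/D = 2.37×10^-4, f = 0.01496, h_3 = f(L/D)V²/2g = 3.079 m
Series → Q common, losses add: H = Σh = 332.8 m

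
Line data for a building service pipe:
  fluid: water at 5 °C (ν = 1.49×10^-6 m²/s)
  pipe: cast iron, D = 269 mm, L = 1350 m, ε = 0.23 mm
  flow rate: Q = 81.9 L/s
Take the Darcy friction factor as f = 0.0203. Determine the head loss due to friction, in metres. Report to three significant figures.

h_f ≈ 10.8 m

V = 4Q/(πD²) = 4·0.0819/(π·0.269²) = 1.441 m/s
h_f = f(L/D)V²/(2g) = 0.02030·(1350/0.269)·1.441²/(2·9.81) = 10.78 m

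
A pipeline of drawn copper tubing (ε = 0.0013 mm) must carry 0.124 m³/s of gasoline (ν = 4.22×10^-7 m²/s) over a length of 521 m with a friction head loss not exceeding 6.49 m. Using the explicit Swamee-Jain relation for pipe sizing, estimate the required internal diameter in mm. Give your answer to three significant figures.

Swamee-Jain (Type III): D = 0.66·[ε^1.25·(LQ²/(gh_f))^4.75 + ν·Q^9.4·(L/(gh_f))^5.2]^0.04
LQ²/(gh_f) = 0.1258; L/(gh_f) = 8.183
Term 1 = ε^1.25·(…)^4.75 = 2.32×10^-12; Term 2 = ν·Q^9.4·(…)^5.2 = 7.09×10^-11
D = 0.66·(2.32×10^-12 + 7.09×10^-11)^0.04 = 0.2595 m = 259 mm
Check: V = 2.34 m/s, Re = 1.44×10^6, f = 0.01108, h_f = 6.23 m ≈ 6.49 m ✓

D ≈ 259 mm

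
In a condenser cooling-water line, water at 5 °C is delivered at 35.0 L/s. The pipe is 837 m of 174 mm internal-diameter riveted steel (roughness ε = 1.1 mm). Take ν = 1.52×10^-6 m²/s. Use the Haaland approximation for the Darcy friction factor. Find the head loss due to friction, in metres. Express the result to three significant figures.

V = 4Q/(πD²) = 4·0.0350/(π·0.174²) = 1.472 m/s
Re = VD/ν = 1.472·0.174/1.52×10^-6 = 1.68×10^5 → turbulent
ε/D = 1.1/174 = 0.00632
Haaland: f = 0.03315
h_f = f(L/D)V²/(2g) = 0.03315·(837/0.174)·1.472²/(2·9.81) = 17.61 m

h_f ≈ 17.6 m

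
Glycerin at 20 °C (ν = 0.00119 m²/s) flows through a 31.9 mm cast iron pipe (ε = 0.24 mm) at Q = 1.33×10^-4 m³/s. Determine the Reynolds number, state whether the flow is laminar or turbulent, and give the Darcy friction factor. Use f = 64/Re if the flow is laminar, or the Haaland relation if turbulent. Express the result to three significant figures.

Re ≈ 4.46; laminar; f = 64/Re ≈ 14.3

V = 4Q/(πD²) = 0.1664 m/s
Re = VD/ν = 0.1664·0.0319/0.00119 = 4.46
Re < 2300 → laminar → f = 64/Re = 14.35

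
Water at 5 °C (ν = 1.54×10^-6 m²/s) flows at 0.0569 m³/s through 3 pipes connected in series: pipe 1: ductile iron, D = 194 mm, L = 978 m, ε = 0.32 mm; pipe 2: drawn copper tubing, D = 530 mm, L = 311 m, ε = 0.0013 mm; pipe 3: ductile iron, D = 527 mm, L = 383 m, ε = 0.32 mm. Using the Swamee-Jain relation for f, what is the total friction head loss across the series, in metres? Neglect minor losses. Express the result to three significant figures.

Pipe 1: V = 1.925 m/s, Re = 2.42×10^5, ε/D = 0.00165, f = 0.02327, h_1 = f(L/D)V²/2g = 22.16 m
Pipe 2: V = 0.2579 m/s, Re = 8.88×10^4, ε/D = 2.45×10^-6, f = 0.01833, h_2 = f(L/D)V²/2g = 0.03647 m
Pipe 3: V = 0.2609 m/s, Re = 8.93×10^4, ε/D = 6.07×10^-4, f = 0.02116, h_3 = f(L/D)V²/2g = 0.05333 m
Series → Q common, losses add: H = Σh = 22.25 m

H ≈ 22.2 m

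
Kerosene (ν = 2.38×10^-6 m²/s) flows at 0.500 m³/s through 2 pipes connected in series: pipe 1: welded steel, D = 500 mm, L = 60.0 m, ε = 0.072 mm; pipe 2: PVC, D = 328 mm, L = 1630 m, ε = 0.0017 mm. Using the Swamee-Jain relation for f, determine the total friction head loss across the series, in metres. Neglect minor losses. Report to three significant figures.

Pipe 1: V = 2.546 m/s, Re = 5.35×10^5, ε/D = 1.44×10^-4, f = 0.01486, h_1 = f(L/D)V²/2g = 0.5892 m
Pipe 2: V = 5.917 m/s, Re = 8.16×10^5, ε/D = 5.18×10^-6, f = 0.01213, h_2 = f(L/D)V²/2g = 107.6 m
Series → Q common, losses add: H = Σh = 108.2 m

H ≈ 108 m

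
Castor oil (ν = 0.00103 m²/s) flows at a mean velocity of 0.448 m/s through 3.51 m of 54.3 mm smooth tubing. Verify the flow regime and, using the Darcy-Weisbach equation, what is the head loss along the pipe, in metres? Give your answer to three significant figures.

Re = VD/ν = 0.448·0.05430/0.00103 = 23.6 → laminar (Re < 2300)
f = 64/Re = 2.710
h_f = f(L/D)V²/(2g) = 2.710·(3.51/0.05430)·0.448²/(2·9.81) = 1.792 m

h_f ≈ 1.79 m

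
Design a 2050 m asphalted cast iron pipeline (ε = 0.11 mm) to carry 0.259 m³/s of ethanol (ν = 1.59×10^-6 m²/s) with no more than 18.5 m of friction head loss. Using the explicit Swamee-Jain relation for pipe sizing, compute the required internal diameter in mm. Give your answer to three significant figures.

Swamee-Jain (Type III): D = 0.66·[ε^1.25·(LQ²/(gh_f))^4.75 + ν·Q^9.4·(L/(gh_f))^5.2]^0.04
LQ²/(gh_f) = 0.7577; L/(gh_f) = 11.30
Term 1 = ε^1.25·(…)^4.75 = 3.02×10^-6; Term 2 = ν·Q^9.4·(…)^5.2 = 1.45×10^-6
D = 0.66·(3.02×10^-6 + 1.45×10^-6)^0.04 = 0.4032 m = 403 mm
Check: V = 2.03 m/s, Re = 5.14×10^5, f = 0.01612, h_f = 17.2 m ≈ 18.5 m ✓

D ≈ 403 mm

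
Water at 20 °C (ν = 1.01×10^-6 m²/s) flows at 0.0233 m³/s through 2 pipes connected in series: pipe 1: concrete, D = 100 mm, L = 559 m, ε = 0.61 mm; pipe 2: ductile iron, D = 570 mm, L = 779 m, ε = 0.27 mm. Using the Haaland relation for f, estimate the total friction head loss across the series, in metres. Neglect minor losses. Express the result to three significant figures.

H ≈ 81.8 m

Pipe 1: V = 2.967 m/s, Re = 2.94×10^5, ε/D = 0.00610, f = 0.03261, h_1 = f(L/D)V²/2g = 81.76 m
Pipe 2: V = 0.09131 m/s, Re = 5.15×10^4, ε/D = 4.74×10^-4, f = 0.02206, h_2 = f(L/D)V²/2g = 0.01281 m
Series → Q common, losses add: H = Σh = 81.77 m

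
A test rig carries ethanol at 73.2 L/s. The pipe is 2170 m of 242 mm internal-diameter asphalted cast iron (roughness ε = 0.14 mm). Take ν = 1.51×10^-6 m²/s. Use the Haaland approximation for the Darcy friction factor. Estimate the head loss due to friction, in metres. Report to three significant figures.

V = 4Q/(πD²) = 4·0.0732/(π·0.242²) = 1.591 m/s
Re = VD/ν = 1.591·0.242/1.51×10^-6 = 2.55×10^5 → turbulent
ε/D = 0.14/242 = 5.79×10^-4
Haaland: f = 0.01871
h_f = f(L/D)V²/(2g) = 0.01871·(2170/0.242)·1.591²/(2·9.81) = 21.65 m

h_f ≈ 21.7 m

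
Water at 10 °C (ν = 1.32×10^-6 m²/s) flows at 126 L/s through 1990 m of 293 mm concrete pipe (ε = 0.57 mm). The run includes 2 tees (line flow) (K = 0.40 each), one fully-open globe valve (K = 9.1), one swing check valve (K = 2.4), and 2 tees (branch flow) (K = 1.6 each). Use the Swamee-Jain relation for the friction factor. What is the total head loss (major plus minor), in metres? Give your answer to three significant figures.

V = 4Q/(πD²) = 1.869 m/s; V²/2g = 0.1780 m
Re = 4.15×10^5, ε/D = 0.00195 → f = 0.02382 (Swamee-Jain)
Major: h_f = f(L/D)·V²/2g = 0.02382·6792·0.1780 = 28.80 m
Minor: ΣK = 15.5; h_m = ΣK·V²/2g = 2.759 m
Total H_L = 28.80 + 2.759 = 31.56 m

H_L ≈ 31.6 m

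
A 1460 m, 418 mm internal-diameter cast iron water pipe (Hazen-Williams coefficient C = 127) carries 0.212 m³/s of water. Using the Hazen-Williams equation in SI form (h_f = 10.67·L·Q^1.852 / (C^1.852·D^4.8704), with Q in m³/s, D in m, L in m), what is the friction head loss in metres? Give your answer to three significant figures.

h_f ≈ 7.83 m

h_f = 10.67·1460·0.212^1.852 / (127^1.852·0.418^4.8704) = 7.828 m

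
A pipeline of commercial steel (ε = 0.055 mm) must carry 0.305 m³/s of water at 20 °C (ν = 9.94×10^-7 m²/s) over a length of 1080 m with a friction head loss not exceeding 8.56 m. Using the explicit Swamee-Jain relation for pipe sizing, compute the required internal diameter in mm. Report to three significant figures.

Swamee-Jain (Type III): D = 0.66·[ε^1.25·(LQ²/(gh_f))^4.75 + ν·Q^9.4·(L/(gh_f))^5.2]^0.04
LQ²/(gh_f) = 1.196; L/(gh_f) = 12.86
Term 1 = ε^1.25·(…)^4.75 = 1.11×10^-5; Term 2 = ν·Q^9.4·(…)^5.2 = 8.28×10^-6
D = 0.66·(1.11×10^-5 + 8.28×10^-6)^0.04 = 0.4276 m = 428 mm
Check: V = 2.12 m/s, Re = 9.14×10^5, f = 0.01400, h_f = 8.13 m ≈ 8.56 m ✓

D ≈ 428 mm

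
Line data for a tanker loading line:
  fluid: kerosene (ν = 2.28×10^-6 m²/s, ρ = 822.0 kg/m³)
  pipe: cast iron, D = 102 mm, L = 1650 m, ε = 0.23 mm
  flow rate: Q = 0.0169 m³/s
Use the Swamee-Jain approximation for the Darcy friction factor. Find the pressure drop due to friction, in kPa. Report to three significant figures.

V = 4Q/(πD²) = 4·0.0169/(π·0.102²) = 2.068 m/s
Re = VD/ν = 2.068·0.102/2.28×10^-6 = 9.25×10^4 → turbulent
ε/D = 0.23/102 = 0.00225
Swamee-Jain: f = 0.02610
h_f = f(L/D)V²/(2g) = 0.02610·(1650/0.102)·2.068²/(2·9.81) = 92.06 m
Δp = ρg·h_f = 822.0·9.81·92.06 = 742.4 kPa

Δp ≈ 742 kPa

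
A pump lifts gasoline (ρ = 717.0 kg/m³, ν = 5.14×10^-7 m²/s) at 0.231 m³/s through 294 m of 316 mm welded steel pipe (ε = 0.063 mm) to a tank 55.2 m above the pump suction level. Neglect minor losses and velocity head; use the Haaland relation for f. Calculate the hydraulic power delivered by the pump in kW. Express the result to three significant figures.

P_hyd ≈ 99.2 kW

V = 4Q/(πD²) = 2.945 m/s; Re = 1.81×10^6; ε/D = 1.99×10^-4; f = 0.01424
h_f = f(L/D)V²/2g = 5.858 m
Total head H = z + h_f = 55.2 + 5.858 = 61.06 m
P_hyd = ρgQH = 717.0·9.81·0.231·61.06 = 99.21 kW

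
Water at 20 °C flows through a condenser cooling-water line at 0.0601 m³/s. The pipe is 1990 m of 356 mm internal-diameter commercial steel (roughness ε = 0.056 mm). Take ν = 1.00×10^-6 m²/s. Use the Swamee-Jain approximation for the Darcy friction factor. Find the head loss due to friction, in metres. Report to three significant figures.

V = 4Q/(πD²) = 4·0.0601/(π·0.356²) = 0.6038 m/s
Re = VD/ν = 0.6038·0.356/1.00×10^-6 = 2.15×10^5 → turbulent
ε/D = 0.056/356 = 1.57×10^-4
Swamee-Jain: f = 0.01666
h_f = f(L/D)V²/(2g) = 0.01666·(1990/0.356)·0.6038²/(2·9.81) = 1.730 m

h_f ≈ 1.73 m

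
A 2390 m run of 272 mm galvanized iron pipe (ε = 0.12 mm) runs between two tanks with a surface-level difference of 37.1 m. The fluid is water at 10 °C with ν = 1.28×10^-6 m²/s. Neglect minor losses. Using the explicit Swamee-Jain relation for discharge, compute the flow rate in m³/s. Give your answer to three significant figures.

Swamee-Jain (Type II): Q = -0.965·√(gD⁵h_f/L)·ln[ε/(3.7D) + √(3.17ν²L/(gD³h_f))]
√(gD⁵h_f/L) = √(9.81·0.272⁵·37.1/2390) = 0.01506
ε/(3.7D) = 1.19×10^-4; √(3.17ν²L/(gD³h_f)) = 4.12×10^-5
Q = -0.965·0.01506·ln(1.604×10^-4) = 0.1270 m³/s
Check: V = 2.18 m/s, Re = 4.64×10^5, f = 0.01747, h_f = 37.4 m ≈ 37.1 m ✓

Q ≈ 0.127 m³/s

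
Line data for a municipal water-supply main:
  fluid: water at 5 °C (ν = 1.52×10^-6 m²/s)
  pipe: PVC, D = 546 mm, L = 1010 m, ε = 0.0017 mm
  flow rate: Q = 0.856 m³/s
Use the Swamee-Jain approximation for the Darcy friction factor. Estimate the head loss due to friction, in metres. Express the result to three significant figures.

h_f ≈ 14.1 m

V = 4Q/(πD²) = 4·0.856/(π·0.546²) = 3.656 m/s
Re = VD/ν = 3.656·0.546/1.52×10^-6 = 1.31×10^6 → turbulent
ε/D = 0.0017/546 = 3.11×10^-6
Swamee-Jain: f = 0.01119
h_f = f(L/D)V²/(2g) = 0.01119·(1010/0.546)·3.656²/(2·9.81) = 14.10 m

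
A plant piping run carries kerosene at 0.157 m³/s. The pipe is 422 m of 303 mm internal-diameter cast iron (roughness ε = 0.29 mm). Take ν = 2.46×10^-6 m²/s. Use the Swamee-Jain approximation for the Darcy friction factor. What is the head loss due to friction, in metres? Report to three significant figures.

h_f ≈ 6.96 m

V = 4Q/(πD²) = 4·0.157/(π·0.303²) = 2.177 m/s
Re = VD/ν = 2.177·0.303/2.46×10^-6 = 2.68×10^5 → turbulent
ε/D = 0.29/303 = 9.57×10^-4
Swamee-Jain: f = 0.02068
h_f = f(L/D)V²/(2g) = 0.02068·(422/0.303)·2.177²/(2·9.81) = 6.959 m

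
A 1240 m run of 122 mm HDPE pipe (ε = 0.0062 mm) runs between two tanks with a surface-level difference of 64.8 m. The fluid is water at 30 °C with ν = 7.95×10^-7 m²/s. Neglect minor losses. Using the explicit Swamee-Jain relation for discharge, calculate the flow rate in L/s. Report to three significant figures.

Q ≈ 34.9 L/s

Swamee-Jain (Type II): Q = -0.965·√(gD⁵h_f/L)·ln[ε/(3.7D) + √(3.17ν²L/(gD³h_f))]
√(gD⁵h_f/L) = √(9.81·0.122⁵·64.8/1240) = 0.003722
ε/(3.7D) = 1.37×10^-5; √(3.17ν²L/(gD³h_f)) = 4.64×10^-5
Q = -0.965·0.003722·ln(6.013×10^-5) = 0.03491 m³/s
Check: V = 2.99 m/s, Re = 4.58×10^5, f = 0.01402, h_f = 64.8 m ≈ 64.8 m ✓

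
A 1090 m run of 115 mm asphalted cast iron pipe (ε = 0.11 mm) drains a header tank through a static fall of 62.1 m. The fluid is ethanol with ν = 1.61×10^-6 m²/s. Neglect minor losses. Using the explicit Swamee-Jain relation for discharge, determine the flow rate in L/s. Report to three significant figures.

Q ≈ 25.7 L/s

Swamee-Jain (Type II): Q = -0.965·√(gD⁵h_f/L)·ln[ε/(3.7D) + √(3.17ν²L/(gD³h_f))]
√(gD⁵h_f/L) = √(9.81·0.115⁵·62.1/1090) = 0.003353
ε/(3.7D) = 2.59×10^-4; √(3.17ν²L/(gD³h_f)) = 9.83×10^-5
Q = -0.965·0.003353·ln(3.568×10^-4) = 0.02568 m³/s
Check: V = 2.47 m/s, Re = 1.77×10^5, f = 0.02119, h_f = 62.6 m ≈ 62.1 m ✓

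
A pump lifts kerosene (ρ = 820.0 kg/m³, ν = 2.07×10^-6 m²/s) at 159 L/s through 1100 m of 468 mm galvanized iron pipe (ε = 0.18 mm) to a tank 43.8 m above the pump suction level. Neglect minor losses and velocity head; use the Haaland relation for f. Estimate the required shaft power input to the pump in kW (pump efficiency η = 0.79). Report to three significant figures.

V = 4Q/(πD²) = 0.9243 m/s; Re = 2.09×10^5; ε/D = 3.85×10^-4; f = 0.01793
h_f = f(L/D)V²/2g = 1.835 m
Total head H = z + h_f = 43.8 + 1.835 = 45.63 m
P_hyd = ρgQH = 820.0·9.81·0.159·45.63 = 58.37 kW
P_shaft = P_hyd/η = 58.37/0.79 = 73.88 kW

P_shaft ≈ 73.9 kW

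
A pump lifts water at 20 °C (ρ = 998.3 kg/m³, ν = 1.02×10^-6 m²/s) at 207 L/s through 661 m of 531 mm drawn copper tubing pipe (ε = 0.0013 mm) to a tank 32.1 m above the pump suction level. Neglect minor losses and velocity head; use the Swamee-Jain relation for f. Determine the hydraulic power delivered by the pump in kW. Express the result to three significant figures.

V = 4Q/(πD²) = 0.9347 m/s; Re = 4.87×10^5; ε/D = 2.45×10^-6; f = 0.01319
h_f = f(L/D)V²/2g = 0.7314 m
Total head H = z + h_f = 32.1 + 0.7314 = 32.83 m
P_hyd = ρgQH = 998.3·9.81·0.207·32.83 = 66.56 kW

P_hyd ≈ 66.6 kW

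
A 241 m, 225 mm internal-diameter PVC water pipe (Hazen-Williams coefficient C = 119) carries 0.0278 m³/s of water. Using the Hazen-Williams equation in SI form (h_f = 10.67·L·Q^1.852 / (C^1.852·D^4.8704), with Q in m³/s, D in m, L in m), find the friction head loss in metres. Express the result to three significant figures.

h_f = 10.67·241·0.0278^1.852 / (119^1.852·0.225^4.8704) = 0.6915 m

h_f ≈ 0.691 m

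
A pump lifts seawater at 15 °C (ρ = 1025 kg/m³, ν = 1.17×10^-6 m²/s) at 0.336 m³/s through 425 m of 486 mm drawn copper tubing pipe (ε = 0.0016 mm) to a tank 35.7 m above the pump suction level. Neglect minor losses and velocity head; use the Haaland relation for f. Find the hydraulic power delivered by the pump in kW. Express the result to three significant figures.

V = 4Q/(πD²) = 1.811 m/s; Re = 7.52×10^5; ε/D = 3.29×10^-6; f = 0.01221
h_f = f(L/D)V²/2g = 1.785 m
Total head H = z + h_f = 35.7 + 1.785 = 37.48 m
P_hyd = ρgQH = 1025·9.81·0.336·37.48 = 126.6 kW

P_hyd ≈ 127 kW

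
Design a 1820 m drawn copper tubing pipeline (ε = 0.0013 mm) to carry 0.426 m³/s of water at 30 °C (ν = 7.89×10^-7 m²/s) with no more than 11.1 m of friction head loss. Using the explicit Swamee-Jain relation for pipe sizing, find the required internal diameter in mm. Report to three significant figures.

D ≈ 491 mm

Swamee-Jain (Type III): D = 0.66·[ε^1.25·(LQ²/(gh_f))^4.75 + ν·Q^9.4·(L/(gh_f))^5.2]^0.04
LQ²/(gh_f) = 3.033; L/(gh_f) = 16.71
Term 1 = ε^1.25·(…)^4.75 = 8.54×10^-6; Term 2 = ν·Q^9.4·(…)^5.2 = 5.94×10^-4
D = 0.66·(8.54×10^-6 + 5.94×10^-4)^0.04 = 0.4906 m = 491 mm
Check: V = 2.25 m/s, Re = 1.40×10^6, f = 0.01106, h_f = 10.6 m ≈ 11.1 m ✓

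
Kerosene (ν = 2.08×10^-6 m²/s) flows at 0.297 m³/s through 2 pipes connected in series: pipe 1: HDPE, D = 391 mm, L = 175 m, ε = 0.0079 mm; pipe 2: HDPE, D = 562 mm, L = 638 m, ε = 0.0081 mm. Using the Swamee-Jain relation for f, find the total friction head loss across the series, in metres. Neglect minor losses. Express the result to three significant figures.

H ≈ 3.08 m

Pipe 1: V = 2.474 m/s, Re = 4.65×10^5, ε/D = 2.02×10^-5, f = 0.01357, h_1 = f(L/D)V²/2g = 1.894 m
Pipe 2: V = 1.197 m/s, Re = 3.23×10^5, ε/D = 1.44×10^-5, f = 0.01435, h_2 = f(L/D)V²/2g = 1.190 m
Series → Q common, losses add: H = Σh = 3.084 m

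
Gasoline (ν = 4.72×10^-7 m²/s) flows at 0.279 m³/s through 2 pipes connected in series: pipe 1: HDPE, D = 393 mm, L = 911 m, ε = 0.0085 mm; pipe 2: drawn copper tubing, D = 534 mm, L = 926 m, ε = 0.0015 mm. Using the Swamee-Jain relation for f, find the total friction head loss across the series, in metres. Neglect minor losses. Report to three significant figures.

Pipe 1: V = 2.300 m/s, Re = 1.92×10^6, ε/D = 2.16×10^-5, f = 0.01117, h_1 = f(L/D)V²/2g = 6.981 m
Pipe 2: V = 1.246 m/s, Re = 1.41×10^6, ε/D = 2.81×10^-6, f = 0.01105, h_2 = f(L/D)V²/2g = 1.516 m
Series → Q common, losses add: H = Σh = 8.497 m

H ≈ 8.50 m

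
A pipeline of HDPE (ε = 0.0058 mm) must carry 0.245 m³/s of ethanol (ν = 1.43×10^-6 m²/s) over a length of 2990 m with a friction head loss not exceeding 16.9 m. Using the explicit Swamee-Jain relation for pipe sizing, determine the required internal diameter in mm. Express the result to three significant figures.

Swamee-Jain (Type III): D = 0.66·[ε^1.25·(LQ²/(gh_f))^4.75 + ν·Q^9.4·(L/(gh_f))^5.2]^0.04
LQ²/(gh_f) = 1.083; L/(gh_f) = 18.03
Term 1 = ε^1.25·(…)^4.75 = 4.15×10^-7; Term 2 = ν·Q^9.4·(…)^5.2 = 8.82×10^-6
D = 0.66·(4.15×10^-7 + 8.82×10^-6)^0.04 = 0.4151 m = 415 mm
Check: V = 1.81 m/s, Re = 5.26×10^5, f = 0.01320, h_f = 15.9 m ≈ 16.9 m ✓

D ≈ 415 mm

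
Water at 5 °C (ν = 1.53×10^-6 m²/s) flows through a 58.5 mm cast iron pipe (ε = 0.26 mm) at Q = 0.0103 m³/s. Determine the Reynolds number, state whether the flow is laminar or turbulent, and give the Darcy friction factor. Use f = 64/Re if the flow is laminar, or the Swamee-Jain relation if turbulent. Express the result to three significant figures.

Re ≈ 1.47×10^5; turbulent; f ≈ 0.0302

V = 4Q/(πD²) = 3.832 m/s
Re = VD/ν = 3.832·0.0585/1.53×10^-6 = 1.47×10^5
Re > 4000 → turbulent; ε/D = 0.00444
Swamee-Jain: f = 0.03022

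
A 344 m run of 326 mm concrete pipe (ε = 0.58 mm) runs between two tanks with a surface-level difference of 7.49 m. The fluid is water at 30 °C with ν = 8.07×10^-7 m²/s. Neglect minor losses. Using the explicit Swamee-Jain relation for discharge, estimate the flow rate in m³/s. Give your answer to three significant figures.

Q ≈ 0.206 m³/s

Swamee-Jain (Type II): Q = -0.965·√(gD⁵h_f/L)·ln[ε/(3.7D) + √(3.17ν²L/(gD³h_f))]
√(gD⁵h_f/L) = √(9.81·0.326⁵·7.49/344) = 0.02804
ε/(3.7D) = 4.81×10^-4; √(3.17ν²L/(gD³h_f)) = 1.67×10^-5
Q = -0.965·0.02804·ln(4.976×10^-4) = 0.2058 m³/s
Check: V = 2.47 m/s, Re = 9.96×10^5, f = 0.02299, h_f = 7.52 m ≈ 7.49 m ✓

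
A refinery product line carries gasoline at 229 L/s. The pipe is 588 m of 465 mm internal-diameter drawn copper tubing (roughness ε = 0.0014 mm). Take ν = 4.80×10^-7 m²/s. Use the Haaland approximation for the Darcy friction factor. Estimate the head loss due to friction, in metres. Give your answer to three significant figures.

V = 4Q/(πD²) = 4·0.229/(π·0.465²) = 1.348 m/s
Re = VD/ν = 1.348·0.465/4.80×10^-7 = 1.31×10^6 → turbulent
ε/D = 0.0014/465 = 3.01×10^-6
Haaland: f = 0.01114
h_f = f(L/D)V²/(2g) = 0.01114·(588/0.465)·1.348²/(2·9.81) = 1.306 m

h_f ≈ 1.31 m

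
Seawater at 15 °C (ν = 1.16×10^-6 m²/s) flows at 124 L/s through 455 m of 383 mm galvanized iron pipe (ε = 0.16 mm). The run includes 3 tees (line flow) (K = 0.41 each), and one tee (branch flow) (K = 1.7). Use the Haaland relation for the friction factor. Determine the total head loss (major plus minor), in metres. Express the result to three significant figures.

V = 4Q/(πD²) = 1.076 m/s; V²/2g = 0.05904 m
Re = 3.55×10^5, ε/D = 4.18×10^-4 → f = 0.01737 (Haaland)
Major: h_f = f(L/D)·V²/2g = 0.01737·1188·0.05904 = 1.219 m
Minor: ΣK = 2.93; h_m = ΣK·V²/2g = 0.1730 m
Total H_L = 1.219 + 0.1730 = 1.392 m

H_L ≈ 1.39 m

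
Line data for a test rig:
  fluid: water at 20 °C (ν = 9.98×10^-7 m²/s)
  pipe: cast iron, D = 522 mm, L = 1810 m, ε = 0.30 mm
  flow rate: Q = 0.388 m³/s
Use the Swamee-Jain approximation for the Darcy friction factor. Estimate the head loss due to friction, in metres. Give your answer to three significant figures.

h_f ≈ 10.3 m

V = 4Q/(πD²) = 4·0.388/(π·0.522²) = 1.813 m/s
Re = VD/ν = 1.813·0.522/9.98×10^-7 = 9.48×10^5 → turbulent
ε/D = 0.30/522 = 5.75×10^-4
Swamee-Jain: f = 0.01781
h_f = f(L/D)V²/(2g) = 0.01781·(1810/0.522)·1.813²/(2·9.81) = 10.35 m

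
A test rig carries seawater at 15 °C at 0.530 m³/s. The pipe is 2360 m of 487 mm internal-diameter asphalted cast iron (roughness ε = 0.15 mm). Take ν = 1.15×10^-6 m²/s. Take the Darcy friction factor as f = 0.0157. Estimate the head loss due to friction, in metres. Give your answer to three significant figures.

h_f ≈ 31.4 m

V = 4Q/(πD²) = 4·0.530/(π·0.487²) = 2.845 m/s
h_f = f(L/D)V²/(2g) = 0.01570·(2360/0.487)·2.845²/(2·9.81) = 31.39 m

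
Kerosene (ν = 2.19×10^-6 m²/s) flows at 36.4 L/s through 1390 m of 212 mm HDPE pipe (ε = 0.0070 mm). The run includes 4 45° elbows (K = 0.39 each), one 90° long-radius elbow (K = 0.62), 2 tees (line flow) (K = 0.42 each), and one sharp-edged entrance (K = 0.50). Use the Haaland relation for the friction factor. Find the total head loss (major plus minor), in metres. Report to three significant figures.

V = 4Q/(πD²) = 1.031 m/s; V²/2g = 0.05420 m
Re = 9.98×10^4, ε/D = 3.30×10^-5 → f = 0.01796 (Haaland)
Major: h_f = f(L/D)·V²/2g = 0.01796·6557·0.05420 = 6.383 m
Minor: ΣK = 3.52; h_m = ΣK·V²/2g = 0.1908 m
Total H_L = 6.383 + 0.1908 = 6.574 m

H_L ≈ 6.57 m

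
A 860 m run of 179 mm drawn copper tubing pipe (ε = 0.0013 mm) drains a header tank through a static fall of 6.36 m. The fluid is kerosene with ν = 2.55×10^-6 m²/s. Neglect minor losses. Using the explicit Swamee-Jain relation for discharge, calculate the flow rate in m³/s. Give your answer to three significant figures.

Q ≈ 0.0296 m³/s

Swamee-Jain (Type II): Q = -0.965·√(gD⁵h_f/L)·ln[ε/(3.7D) + √(3.17ν²L/(gD³h_f))]
√(gD⁵h_f/L) = √(9.81·0.179⁵·6.36/860) = 0.003651
ε/(3.7D) = 1.96×10^-6; √(3.17ν²L/(gD³h_f)) = 2.23×10^-4
Q = -0.965·0.003651·ln(2.245×10^-4) = 0.02960 m³/s
Check: V = 1.18 m/s, Re = 8.26×10^4, f = 0.01864, h_f = 6.32 m ≈ 6.36 m ✓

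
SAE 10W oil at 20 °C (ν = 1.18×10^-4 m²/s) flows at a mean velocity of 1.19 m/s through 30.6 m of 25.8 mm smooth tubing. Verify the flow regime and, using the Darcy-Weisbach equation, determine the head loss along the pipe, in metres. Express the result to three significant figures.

h_f ≈ 21.1 m

Re = VD/ν = 1.19·0.02580/1.18×10^-4 = 260 → laminar (Re < 2300)
f = 64/Re = 0.2460
h_f = f(L/D)V²/(2g) = 0.2460·(30.6/0.02580)·1.19²/(2·9.81) = 21.06 m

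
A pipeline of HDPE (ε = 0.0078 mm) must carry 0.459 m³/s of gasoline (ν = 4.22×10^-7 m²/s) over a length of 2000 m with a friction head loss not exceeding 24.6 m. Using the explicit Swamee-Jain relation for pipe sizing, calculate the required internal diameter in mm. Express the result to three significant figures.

Swamee-Jain (Type III): D = 0.66·[ε^1.25·(LQ²/(gh_f))^4.75 + ν·Q^9.4·(L/(gh_f))^5.2]^0.04
LQ²/(gh_f) = 1.746; L/(gh_f) = 8.288
Term 1 = ε^1.25·(…)^4.75 = 5.82×10^-6; Term 2 = ν·Q^9.4·(…)^5.2 = 1.67×10^-5
D = 0.66·(5.82×10^-6 + 1.67×10^-5)^0.04 = 0.4302 m = 430 mm
Check: V = 3.16 m/s, Re = 3.22×10^6, f = 0.01045, h_f = 24.7 m ≈ 24.6 m ✓

D ≈ 430 mm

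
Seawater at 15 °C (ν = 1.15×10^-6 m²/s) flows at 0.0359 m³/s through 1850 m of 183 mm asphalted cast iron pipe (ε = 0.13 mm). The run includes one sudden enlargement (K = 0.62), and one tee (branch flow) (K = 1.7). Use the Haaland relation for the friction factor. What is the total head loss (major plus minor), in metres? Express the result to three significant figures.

H_L ≈ 19.0 m

V = 4Q/(πD²) = 1.365 m/s; V²/2g = 0.09495 m
Re = 2.17×10^5, ε/D = 7.10×10^-4 → f = 0.01956 (Haaland)
Major: h_f = f(L/D)·V²/2g = 0.01956·10109·0.09495 = 18.78 m
Minor: ΣK = 2.32; h_m = ΣK·V²/2g = 0.2203 m
Total H_L = 18.78 + 0.2203 = 19.00 m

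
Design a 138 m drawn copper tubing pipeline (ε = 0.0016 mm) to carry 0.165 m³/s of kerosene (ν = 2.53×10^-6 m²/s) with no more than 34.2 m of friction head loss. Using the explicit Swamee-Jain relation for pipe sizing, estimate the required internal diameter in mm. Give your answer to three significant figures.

D ≈ 167 mm

Swamee-Jain (Type III): D = 0.66·[ε^1.25·(LQ²/(gh_f))^4.75 + ν·Q^9.4·(L/(gh_f))^5.2]^0.04
LQ²/(gh_f) = 0.01120; L/(gh_f) = 0.4113
Term 1 = ε^1.25·(…)^4.75 = 3.08×10^-17; Term 2 = ν·Q^9.4·(…)^5.2 = 1.10×10^-15
D = 0.66·(3.08×10^-17 + 1.10×10^-15)^0.04 = 0.1666 m = 167 mm
Check: V = 7.57 m/s, Re = 4.98×10^5, f = 0.01325, h_f = 32.1 m ≈ 34.2 m ✓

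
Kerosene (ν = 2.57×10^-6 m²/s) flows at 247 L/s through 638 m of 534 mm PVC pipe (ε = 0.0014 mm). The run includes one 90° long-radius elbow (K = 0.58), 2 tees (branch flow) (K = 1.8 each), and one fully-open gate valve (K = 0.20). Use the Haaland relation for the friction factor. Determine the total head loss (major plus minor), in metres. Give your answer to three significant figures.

V = 4Q/(πD²) = 1.103 m/s; V²/2g = 0.06199 m
Re = 2.29×10^5, ε/D = 2.62×10^-6 → f = 0.01511 (Haaland)
Major: h_f = f(L/D)·V²/2g = 0.01511·1195·0.06199 = 1.119 m
Minor: ΣK = 4.38; h_m = ΣK·V²/2g = 0.2715 m
Total H_L = 1.119 + 0.2715 = 1.391 m

H_L ≈ 1.39 m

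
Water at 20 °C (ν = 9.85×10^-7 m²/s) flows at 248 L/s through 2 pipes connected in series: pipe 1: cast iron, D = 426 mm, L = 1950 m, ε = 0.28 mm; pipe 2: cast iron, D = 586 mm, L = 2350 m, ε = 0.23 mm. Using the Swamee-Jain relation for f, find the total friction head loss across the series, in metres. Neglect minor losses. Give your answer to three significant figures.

H ≈ 15.9 m

Pipe 1: V = 1.740 m/s, Re = 7.53×10^5, ε/D = 6.57×10^-4, f = 0.01842, h_1 = f(L/D)V²/2g = 13.01 m
Pipe 2: V = 0.9195 m/s, Re = 5.47×10^5, ε/D = 3.92×10^-4, f = 0.01698, h_2 = f(L/D)V²/2g = 2.934 m
Series → Q common, losses add: H = Σh = 15.95 m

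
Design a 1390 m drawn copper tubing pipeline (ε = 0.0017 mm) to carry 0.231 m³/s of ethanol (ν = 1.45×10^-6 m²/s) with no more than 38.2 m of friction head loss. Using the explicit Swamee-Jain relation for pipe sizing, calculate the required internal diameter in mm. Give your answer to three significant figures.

Swamee-Jain (Type III): D = 0.66·[ε^1.25·(LQ²/(gh_f))^4.75 + ν·Q^9.4·(L/(gh_f))^5.2]^0.04
LQ²/(gh_f) = 0.1979; L/(gh_f) = 3.709
Term 1 = ε^1.25·(…)^4.75 = 2.80×10^-11; Term 2 = ν·Q^9.4·(…)^5.2 = 1.38×10^-9
D = 0.66·(2.80×10^-11 + 1.38×10^-9)^0.04 = 0.2921 m = 292 mm
Check: V = 3.45 m/s, Re = 6.95×10^5, f = 0.01247, h_f = 36.0 m ≈ 38.2 m ✓

D ≈ 292 mm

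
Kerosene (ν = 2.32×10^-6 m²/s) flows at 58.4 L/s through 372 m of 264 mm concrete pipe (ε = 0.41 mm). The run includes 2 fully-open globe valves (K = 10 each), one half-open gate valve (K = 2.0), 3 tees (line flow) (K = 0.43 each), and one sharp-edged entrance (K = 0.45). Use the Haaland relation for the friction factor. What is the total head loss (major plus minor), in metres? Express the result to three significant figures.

H_L ≈ 3.29 m

V = 4Q/(πD²) = 1.067 m/s; V²/2g = 0.05801 m
Re = 1.21×10^5, ε/D = 0.00155 → f = 0.02344 (Haaland)
Major: h_f = f(L/D)·V²/2g = 0.02344·1409·0.05801 = 1.916 m
Minor: ΣK = 23.7; h_m = ΣK·V²/2g = 1.377 m
Total H_L = 1.916 + 1.377 = 3.294 m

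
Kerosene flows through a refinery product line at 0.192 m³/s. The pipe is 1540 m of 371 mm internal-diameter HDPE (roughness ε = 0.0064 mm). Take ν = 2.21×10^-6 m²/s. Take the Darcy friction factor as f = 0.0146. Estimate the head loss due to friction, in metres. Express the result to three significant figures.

h_f ≈ 9.74 m

V = 4Q/(πD²) = 4·0.192/(π·0.371²) = 1.776 m/s
h_f = f(L/D)V²/(2g) = 0.01460·(1540/0.371)·1.776²/(2·9.81) = 9.744 m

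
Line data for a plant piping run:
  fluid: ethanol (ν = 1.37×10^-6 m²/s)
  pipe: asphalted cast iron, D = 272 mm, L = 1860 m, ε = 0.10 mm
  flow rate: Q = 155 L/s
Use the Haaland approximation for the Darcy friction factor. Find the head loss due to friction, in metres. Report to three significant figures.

h_f ≈ 41.2 m

V = 4Q/(πD²) = 4·0.155/(π·0.272²) = 2.667 m/s
Re = VD/ν = 2.667·0.272/1.37×10^-6 = 5.30×10^5 → turbulent
ε/D = 0.10/272 = 3.68×10^-4
Haaland: f = 0.01662
h_f = f(L/D)V²/(2g) = 0.01662·(1860/0.272)·2.667²/(2·9.81) = 41.22 m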